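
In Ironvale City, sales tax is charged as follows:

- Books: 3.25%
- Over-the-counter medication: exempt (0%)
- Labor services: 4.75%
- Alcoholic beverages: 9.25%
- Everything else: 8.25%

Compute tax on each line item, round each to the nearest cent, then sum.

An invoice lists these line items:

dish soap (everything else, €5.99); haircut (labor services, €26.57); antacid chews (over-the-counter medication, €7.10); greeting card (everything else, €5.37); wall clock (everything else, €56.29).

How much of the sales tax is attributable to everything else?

€5.57

Dish soap €5.99: everything else → 8.25% → €0.49
Greeting card €5.37: everything else → 8.25% → €0.44
Wall clock €56.29: everything else → 8.25% → €4.64
Tax on everything else = €0.49 + €0.44 + €4.64 = €5.57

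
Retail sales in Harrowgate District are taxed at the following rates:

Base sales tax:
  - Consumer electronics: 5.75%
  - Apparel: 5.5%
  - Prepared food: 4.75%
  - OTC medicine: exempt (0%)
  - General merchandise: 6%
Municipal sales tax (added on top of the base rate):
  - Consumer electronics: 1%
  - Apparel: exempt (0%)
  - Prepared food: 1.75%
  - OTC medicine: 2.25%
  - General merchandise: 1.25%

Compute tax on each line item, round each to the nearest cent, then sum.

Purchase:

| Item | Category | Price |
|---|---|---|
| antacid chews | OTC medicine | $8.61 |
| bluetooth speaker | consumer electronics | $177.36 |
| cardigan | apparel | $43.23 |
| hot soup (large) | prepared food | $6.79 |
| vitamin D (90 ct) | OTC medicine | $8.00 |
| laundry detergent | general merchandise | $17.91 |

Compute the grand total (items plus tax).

Antacid chews $8.61: OTC medicine → 0% + 2.25% municipal = 2.25% → $0.19
Bluetooth speaker $177.36: consumer electronics → 5.75% + 1% municipal = 6.75% → $11.97
Cardigan $43.23: apparel → 5.5% + 0% municipal = 5.5% → $2.38
Hot soup (large) $6.79: prepared food → 4.75% + 1.75% municipal = 6.5% → $0.44
Vitamin D (90 ct) $8.00: OTC medicine → 0% + 2.25% municipal = 2.25% → $0.18
Laundry detergent $17.91: general merchandise → 6% + 1.25% municipal = 7.25% → $1.30
Subtotal = $261.90; tax = $16.46; total due = $278.36

$278.36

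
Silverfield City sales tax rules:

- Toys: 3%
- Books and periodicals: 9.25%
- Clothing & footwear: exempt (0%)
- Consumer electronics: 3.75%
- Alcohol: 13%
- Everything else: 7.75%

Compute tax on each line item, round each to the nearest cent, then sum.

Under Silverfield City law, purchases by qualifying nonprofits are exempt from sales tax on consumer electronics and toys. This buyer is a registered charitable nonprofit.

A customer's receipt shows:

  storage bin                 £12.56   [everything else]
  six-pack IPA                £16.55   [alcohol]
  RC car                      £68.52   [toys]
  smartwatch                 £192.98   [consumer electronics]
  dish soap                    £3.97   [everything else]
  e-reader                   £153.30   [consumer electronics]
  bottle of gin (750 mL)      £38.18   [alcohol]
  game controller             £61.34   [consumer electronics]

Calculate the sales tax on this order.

Storage bin £12.56: everything else → 7.75% → £0.97
Six-pack IPA £16.55: alcohol → 13% → £2.15
RC car £68.52: toys, buyer-exempt → 0% → £0.00
Smartwatch £192.98: consumer electronics, buyer-exempt → 0% → £0.00
Dish soap £3.97: everything else → 7.75% → £0.31
E-reader £153.30: consumer electronics, buyer-exempt → 0% → £0.00
Bottle of gin (750 mL) £38.18: alcohol → 13% → £4.96
Game controller £61.34: consumer electronics, buyer-exempt → 0% → £0.00
Total tax = £0.97 + £2.15 + £0.31 + £4.96 = £8.39

£8.39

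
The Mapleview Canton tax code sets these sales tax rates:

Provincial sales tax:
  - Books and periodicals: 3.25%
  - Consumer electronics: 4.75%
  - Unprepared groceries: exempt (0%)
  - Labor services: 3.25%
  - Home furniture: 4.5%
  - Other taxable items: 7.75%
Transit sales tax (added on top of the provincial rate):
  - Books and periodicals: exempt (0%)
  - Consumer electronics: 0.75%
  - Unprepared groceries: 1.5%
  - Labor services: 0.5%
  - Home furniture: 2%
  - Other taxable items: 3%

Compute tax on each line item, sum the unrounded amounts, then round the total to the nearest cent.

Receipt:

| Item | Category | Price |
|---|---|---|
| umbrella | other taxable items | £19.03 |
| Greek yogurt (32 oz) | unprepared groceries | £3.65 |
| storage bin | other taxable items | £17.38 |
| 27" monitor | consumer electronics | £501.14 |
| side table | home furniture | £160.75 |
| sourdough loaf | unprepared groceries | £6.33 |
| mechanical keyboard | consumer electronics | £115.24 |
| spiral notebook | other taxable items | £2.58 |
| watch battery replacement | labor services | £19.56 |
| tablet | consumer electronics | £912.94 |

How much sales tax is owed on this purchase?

£99.64

Umbrella £19.03: other taxable items → 7.75% + 3% transit = 10.75% → £2.045725
Greek yogurt (32 oz) £3.65: unprepared groceries → 0% + 1.5% transit = 1.5% → £0.05475
Storage bin £17.38: other taxable items → 7.75% + 3% transit = 10.75% → £1.86835
27" monitor £501.14: consumer electronics → 4.75% + 0.75% transit = 5.5% → £27.5627
Side table £160.75: home furniture → 4.5% + 2% transit = 6.5% → £10.44875
Sourdough loaf £6.33: unprepared groceries → 0% + 1.5% transit = 1.5% → £0.09495
Mechanical keyboard £115.24: consumer electronics → 4.75% + 0.75% transit = 5.5% → £6.3382
Spiral notebook £2.58: other taxable items → 7.75% + 3% transit = 10.75% → £0.27735
Watch battery replacement £19.56: labor services → 3.25% + 0.5% transit = 3.75% → £0.7335
Tablet £912.94: consumer electronics → 4.75% + 0.75% transit = 5.5% → £50.2117
Unrounded tax sum = £99.635975 → £99.64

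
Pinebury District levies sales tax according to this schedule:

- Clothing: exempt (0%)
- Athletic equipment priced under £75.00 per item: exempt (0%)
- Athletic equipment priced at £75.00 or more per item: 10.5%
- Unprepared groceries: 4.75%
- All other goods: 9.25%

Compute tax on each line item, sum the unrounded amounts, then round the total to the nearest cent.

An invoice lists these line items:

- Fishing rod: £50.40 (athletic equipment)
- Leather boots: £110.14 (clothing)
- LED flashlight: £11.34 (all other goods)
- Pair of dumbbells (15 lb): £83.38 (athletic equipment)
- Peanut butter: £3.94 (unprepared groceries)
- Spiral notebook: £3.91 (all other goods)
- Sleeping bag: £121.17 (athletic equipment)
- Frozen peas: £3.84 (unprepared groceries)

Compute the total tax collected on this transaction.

Fishing rod £50.40: athletic equipment, under £75.00 → 0% → £0.00
Leather boots £110.14: clothing → 0% → £0.00
LED flashlight £11.34: all other goods → 9.25% → £1.04895
Pair of dumbbells (15 lb) £83.38: athletic equipment, £75.00 or more → 10.5% → £8.7549
Peanut butter £3.94: unprepared groceries → 4.75% → £0.18715
Spiral notebook £3.91: all other goods → 9.25% → £0.361675
Sleeping bag £121.17: athletic equipment, £75.00 or more → 10.5% → £12.72285
Frozen peas £3.84: unprepared groceries → 4.75% → £0.1824
Unrounded tax sum = £23.257925 → £23.26

£23.26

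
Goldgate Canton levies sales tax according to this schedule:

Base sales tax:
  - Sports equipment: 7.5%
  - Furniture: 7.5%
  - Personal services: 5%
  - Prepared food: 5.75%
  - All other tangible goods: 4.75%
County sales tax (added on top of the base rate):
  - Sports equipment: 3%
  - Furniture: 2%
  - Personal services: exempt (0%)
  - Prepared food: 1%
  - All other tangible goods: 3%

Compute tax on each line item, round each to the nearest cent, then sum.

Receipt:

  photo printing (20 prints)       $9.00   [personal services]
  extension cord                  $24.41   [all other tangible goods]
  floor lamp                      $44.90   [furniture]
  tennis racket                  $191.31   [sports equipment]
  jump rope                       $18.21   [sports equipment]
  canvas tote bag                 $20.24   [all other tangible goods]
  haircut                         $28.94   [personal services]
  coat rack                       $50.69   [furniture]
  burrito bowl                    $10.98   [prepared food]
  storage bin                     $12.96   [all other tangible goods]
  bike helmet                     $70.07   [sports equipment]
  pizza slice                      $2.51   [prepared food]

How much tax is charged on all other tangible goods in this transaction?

$4.46

Extension cord $24.41: all other tangible goods → 4.75% + 3% county = 7.75% → $1.89
Canvas tote bag $20.24: all other tangible goods → 4.75% + 3% county = 7.75% → $1.57
Storage bin $12.96: all other tangible goods → 4.75% + 3% county = 7.75% → $1.00
Tax on all other tangible goods = $1.89 + $1.57 + $1.00 = $4.46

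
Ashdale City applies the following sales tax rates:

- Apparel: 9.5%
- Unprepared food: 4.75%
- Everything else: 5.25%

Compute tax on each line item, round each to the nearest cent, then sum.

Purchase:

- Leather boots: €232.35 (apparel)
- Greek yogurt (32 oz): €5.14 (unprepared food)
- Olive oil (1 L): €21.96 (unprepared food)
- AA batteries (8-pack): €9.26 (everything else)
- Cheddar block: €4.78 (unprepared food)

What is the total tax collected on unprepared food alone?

Greek yogurt (32 oz) €5.14: unprepared food → 4.75% → €0.24
Olive oil (1 L) €21.96: unprepared food → 4.75% → €1.04
Cheddar block €4.78: unprepared food → 4.75% → €0.23
Tax on unprepared food = €0.24 + €1.04 + €0.23 = €1.51

€1.51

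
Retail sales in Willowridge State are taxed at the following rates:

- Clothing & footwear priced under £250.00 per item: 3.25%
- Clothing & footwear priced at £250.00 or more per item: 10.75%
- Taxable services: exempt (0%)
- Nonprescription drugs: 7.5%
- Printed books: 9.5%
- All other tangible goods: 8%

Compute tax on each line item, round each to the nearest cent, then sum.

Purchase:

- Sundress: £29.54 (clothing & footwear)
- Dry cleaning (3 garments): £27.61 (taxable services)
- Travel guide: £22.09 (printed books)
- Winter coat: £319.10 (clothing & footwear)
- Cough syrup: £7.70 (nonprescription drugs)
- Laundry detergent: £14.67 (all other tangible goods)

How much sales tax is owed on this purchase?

Sundress £29.54: clothing & footwear, under £250.00 → 3.25% → £0.96
Dry cleaning (3 garments) £27.61: taxable services → 0% → £0.00
Travel guide £22.09: printed books → 9.5% → £2.10
Winter coat £319.10: clothing & footwear, £250.00 or more → 10.75% → £34.30
Cough syrup £7.70: nonprescription drugs → 7.5% → £0.58
Laundry detergent £14.67: all other tangible goods → 8% → £1.17
Total tax = £0.96 + £2.10 + £34.30 + £0.58 + £1.17 = £39.11

£39.11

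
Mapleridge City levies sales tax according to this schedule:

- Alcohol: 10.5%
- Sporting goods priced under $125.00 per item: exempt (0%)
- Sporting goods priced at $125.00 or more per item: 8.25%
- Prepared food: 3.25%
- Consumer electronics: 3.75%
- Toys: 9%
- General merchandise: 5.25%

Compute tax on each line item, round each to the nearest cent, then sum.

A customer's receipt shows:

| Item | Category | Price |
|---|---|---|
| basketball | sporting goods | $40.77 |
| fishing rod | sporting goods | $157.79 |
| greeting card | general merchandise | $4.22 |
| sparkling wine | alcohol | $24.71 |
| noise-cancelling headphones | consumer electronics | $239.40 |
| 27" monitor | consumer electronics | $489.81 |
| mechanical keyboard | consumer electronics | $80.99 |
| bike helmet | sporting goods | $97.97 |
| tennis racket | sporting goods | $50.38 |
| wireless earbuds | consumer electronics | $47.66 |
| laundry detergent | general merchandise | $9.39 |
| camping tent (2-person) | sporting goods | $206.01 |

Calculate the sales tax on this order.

$65.50

Basketball $40.77: sporting goods, under $125.00 → 0% → $0.00
Fishing rod $157.79: sporting goods, $125.00 or more → 8.25% → $13.02
Greeting card $4.22: general merchandise → 5.25% → $0.22
Sparkling wine $24.71: alcohol → 10.5% → $2.59
Noise-cancelling headphones $239.40: consumer electronics → 3.75% → $8.98
27" monitor $489.81: consumer electronics → 3.75% → $18.37
Mechanical keyboard $80.99: consumer electronics → 3.75% → $3.04
Bike helmet $97.97: sporting goods, under $125.00 → 0% → $0.00
Tennis racket $50.38: sporting goods, under $125.00 → 0% → $0.00
Wireless earbuds $47.66: consumer electronics → 3.75% → $1.79
Laundry detergent $9.39: general merchandise → 5.25% → $0.49
Camping tent (2-person) $206.01: sporting goods, $125.00 or more → 8.25% → $17.00
Total tax = $13.02 + $0.22 + $2.59 + $8.98 + $18.37 + $3.04 + $1.79 + $0.49 + $17.00 = $65.50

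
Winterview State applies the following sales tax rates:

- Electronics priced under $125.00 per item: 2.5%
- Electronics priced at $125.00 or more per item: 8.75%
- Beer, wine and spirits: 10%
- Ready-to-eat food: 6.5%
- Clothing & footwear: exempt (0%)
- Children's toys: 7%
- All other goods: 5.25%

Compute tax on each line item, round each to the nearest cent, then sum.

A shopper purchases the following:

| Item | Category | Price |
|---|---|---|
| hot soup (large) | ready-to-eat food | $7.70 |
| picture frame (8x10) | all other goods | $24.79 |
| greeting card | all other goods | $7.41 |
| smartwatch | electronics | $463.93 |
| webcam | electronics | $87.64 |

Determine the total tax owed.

Hot soup (large) $7.70: ready-to-eat food → 6.5% → $0.50
Picture frame (8x10) $24.79: all other goods → 5.25% → $1.30
Greeting card $7.41: all other goods → 5.25% → $0.39
Smartwatch $463.93: electronics, $125.00 or more → 8.75% → $40.59
Webcam $87.64: electronics, under $125.00 → 2.5% → $2.19
Total tax = $0.50 + $1.30 + $0.39 + $40.59 + $2.19 = $44.97

$44.97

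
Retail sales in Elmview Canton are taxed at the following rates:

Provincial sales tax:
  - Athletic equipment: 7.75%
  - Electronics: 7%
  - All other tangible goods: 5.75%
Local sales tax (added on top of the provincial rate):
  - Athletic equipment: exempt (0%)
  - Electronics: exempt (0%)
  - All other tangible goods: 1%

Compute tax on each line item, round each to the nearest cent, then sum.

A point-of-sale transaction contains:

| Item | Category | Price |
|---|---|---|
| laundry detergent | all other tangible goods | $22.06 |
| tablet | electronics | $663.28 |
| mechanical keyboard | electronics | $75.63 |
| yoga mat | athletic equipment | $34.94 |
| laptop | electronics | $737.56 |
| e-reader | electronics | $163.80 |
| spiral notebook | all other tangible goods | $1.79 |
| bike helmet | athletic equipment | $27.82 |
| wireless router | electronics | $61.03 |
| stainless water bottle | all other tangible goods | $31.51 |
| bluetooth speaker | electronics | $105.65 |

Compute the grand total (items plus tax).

Laundry detergent $22.06: all other tangible goods → 5.75% + 1% local = 6.75% → $1.49
Tablet $663.28: electronics → 7% + 0% local = 7% → $46.43
Mechanical keyboard $75.63: electronics → 7% + 0% local = 7% → $5.29
Yoga mat $34.94: athletic equipment → 7.75% + 0% local = 7.75% → $2.71
Laptop $737.56: electronics → 7% + 0% local = 7% → $51.63
E-reader $163.80: electronics → 7% + 0% local = 7% → $11.47
Spiral notebook $1.79: all other tangible goods → 5.75% + 1% local = 6.75% → $0.12
Bike helmet $27.82: athletic equipment → 7.75% + 0% local = 7.75% → $2.16
Wireless router $61.03: electronics → 7% + 0% local = 7% → $4.27
Stainless water bottle $31.51: all other tangible goods → 5.75% + 1% local = 6.75% → $2.13
Bluetooth speaker $105.65: electronics → 7% + 0% local = 7% → $7.40
Subtotal = $1925.07; tax = $135.10; total due = $2060.17

$2060.17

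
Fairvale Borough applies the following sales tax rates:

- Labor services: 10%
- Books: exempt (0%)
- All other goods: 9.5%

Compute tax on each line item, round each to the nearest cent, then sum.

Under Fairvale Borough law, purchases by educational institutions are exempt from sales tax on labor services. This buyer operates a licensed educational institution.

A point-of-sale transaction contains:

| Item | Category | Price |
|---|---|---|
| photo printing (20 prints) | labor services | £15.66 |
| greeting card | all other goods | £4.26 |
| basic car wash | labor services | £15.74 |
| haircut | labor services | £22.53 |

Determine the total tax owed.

£0.40

Photo printing (20 prints) £15.66: labor services, buyer-exempt → 0% → £0.00
Greeting card £4.26: all other goods → 9.5% → £0.40
Basic car wash £15.74: labor services, buyer-exempt → 0% → £0.00
Haircut £22.53: labor services, buyer-exempt → 0% → £0.00
Total tax = £0.40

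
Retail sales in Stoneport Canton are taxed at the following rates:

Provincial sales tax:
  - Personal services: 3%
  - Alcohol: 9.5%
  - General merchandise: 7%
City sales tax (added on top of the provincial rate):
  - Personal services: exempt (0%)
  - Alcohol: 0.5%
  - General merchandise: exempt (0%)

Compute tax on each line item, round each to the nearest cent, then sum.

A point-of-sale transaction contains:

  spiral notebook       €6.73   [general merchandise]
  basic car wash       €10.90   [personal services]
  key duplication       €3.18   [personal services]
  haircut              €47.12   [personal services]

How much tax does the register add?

Spiral notebook €6.73: general merchandise → 7% + 0% city = 7% → €0.47
Basic car wash €10.90: personal services → 3% + 0% city = 3% → €0.33
Key duplication €3.18: personal services → 3% + 0% city = 3% → €0.10
Haircut €47.12: personal services → 3% + 0% city = 3% → €1.41
Total tax = €0.47 + €0.33 + €0.10 + €1.41 = €2.31

€2.31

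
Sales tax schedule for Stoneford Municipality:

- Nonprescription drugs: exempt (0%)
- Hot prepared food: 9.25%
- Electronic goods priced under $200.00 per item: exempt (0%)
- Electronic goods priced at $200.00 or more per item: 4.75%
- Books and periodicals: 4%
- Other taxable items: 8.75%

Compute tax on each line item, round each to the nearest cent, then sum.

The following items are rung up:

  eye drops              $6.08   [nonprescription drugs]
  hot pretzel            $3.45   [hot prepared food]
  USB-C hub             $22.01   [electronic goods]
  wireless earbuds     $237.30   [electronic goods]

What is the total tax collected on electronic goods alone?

USB-C hub $22.01: electronic goods, under $200.00 → 0% → $0.00
Wireless earbuds $237.30: electronic goods, $200.00 or more → 4.75% → $11.27
Tax on electronic goods = $0.00 + $11.27 = $11.27

$11.27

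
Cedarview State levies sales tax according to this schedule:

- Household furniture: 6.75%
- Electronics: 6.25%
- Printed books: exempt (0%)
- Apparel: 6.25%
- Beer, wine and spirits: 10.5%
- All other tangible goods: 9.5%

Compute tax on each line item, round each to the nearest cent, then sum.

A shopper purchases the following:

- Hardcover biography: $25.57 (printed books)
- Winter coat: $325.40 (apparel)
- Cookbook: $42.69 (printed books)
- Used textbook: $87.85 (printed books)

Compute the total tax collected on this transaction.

Hardcover biography $25.57: printed books → 0% → $0.00
Winter coat $325.40: apparel → 6.25% → $20.34
Cookbook $42.69: printed books → 0% → $0.00
Used textbook $87.85: printed books → 0% → $0.00
Total tax = $20.34

$20.34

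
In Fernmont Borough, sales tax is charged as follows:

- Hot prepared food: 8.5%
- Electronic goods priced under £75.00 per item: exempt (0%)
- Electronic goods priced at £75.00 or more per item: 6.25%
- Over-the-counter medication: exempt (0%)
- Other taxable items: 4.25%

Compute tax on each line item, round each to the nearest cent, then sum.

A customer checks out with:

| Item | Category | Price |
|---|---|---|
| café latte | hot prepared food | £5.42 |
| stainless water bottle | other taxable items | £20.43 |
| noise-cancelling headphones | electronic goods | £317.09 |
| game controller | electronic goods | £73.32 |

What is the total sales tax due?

Café latte £5.42: hot prepared food → 8.5% → £0.46
Stainless water bottle £20.43: other taxable items → 4.25% → £0.87
Noise-cancelling headphones £317.09: electronic goods, £75.00 or more → 6.25% → £19.82
Game controller £73.32: electronic goods, under £75.00 → 0% → £0.00
Total tax = £0.46 + £0.87 + £19.82 = £21.15

£21.15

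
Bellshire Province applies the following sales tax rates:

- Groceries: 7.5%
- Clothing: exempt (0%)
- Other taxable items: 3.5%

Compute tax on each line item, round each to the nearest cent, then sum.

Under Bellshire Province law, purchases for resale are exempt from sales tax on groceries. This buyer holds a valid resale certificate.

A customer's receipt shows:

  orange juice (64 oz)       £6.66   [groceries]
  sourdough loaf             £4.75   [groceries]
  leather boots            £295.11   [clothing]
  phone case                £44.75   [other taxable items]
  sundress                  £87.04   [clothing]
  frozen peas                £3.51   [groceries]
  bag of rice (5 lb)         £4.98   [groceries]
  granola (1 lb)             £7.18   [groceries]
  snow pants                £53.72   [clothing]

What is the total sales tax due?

£1.57

Orange juice (64 oz) £6.66: groceries, buyer-exempt → 0% → £0.00
Sourdough loaf £4.75: groceries, buyer-exempt → 0% → £0.00
Leather boots £295.11: clothing → 0% → £0.00
Phone case £44.75: other taxable items → 3.5% → £1.57
Sundress £87.04: clothing → 0% → £0.00
Frozen peas £3.51: groceries, buyer-exempt → 0% → £0.00
Bag of rice (5 lb) £4.98: groceries, buyer-exempt → 0% → £0.00
Granola (1 lb) £7.18: groceries, buyer-exempt → 0% → £0.00
Snow pants £53.72: clothing → 0% → £0.00
Total tax = £1.57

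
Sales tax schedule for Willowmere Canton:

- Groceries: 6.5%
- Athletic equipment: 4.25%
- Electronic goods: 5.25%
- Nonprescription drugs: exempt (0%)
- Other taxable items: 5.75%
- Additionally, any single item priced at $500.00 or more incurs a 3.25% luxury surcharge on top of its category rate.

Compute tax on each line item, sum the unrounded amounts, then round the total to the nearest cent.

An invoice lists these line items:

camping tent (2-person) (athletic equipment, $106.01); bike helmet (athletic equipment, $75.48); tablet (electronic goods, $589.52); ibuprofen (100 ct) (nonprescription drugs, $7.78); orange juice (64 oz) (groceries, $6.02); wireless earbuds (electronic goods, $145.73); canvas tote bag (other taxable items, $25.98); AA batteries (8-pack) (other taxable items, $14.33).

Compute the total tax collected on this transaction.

$68.18

Camping tent (2-person) $106.01: athletic equipment → 4.25% → $4.505425
Bike helmet $75.48: athletic equipment → 4.25% → $3.2079
Tablet $589.52: electronic goods → 5.25% + 3.25% surcharge = 8.5% → $50.1092
Ibuprofen (100 ct) $7.78: nonprescription drugs → 0% → $0.00
Orange juice (64 oz) $6.02: groceries → 6.5% → $0.3913
Wireless earbuds $145.73: electronic goods → 5.25% → $7.650825
Canvas tote bag $25.98: other taxable items → 5.75% → $1.49385
AA batteries (8-pack) $14.33: other taxable items → 5.75% → $0.823975
Unrounded tax sum = $68.182475 → $68.18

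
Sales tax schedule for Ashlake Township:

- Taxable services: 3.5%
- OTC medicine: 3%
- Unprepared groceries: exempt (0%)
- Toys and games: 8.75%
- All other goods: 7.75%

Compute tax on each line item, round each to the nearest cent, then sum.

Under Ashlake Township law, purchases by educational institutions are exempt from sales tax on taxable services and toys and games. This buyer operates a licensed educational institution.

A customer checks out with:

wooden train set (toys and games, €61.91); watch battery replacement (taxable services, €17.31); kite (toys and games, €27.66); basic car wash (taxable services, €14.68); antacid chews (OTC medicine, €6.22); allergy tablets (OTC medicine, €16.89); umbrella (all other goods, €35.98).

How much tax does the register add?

Wooden train set €61.91: toys and games, buyer-exempt → 0% → €0.00
Watch battery replacement €17.31: taxable services, buyer-exempt → 0% → €0.00
Kite €27.66: toys and games, buyer-exempt → 0% → €0.00
Basic car wash €14.68: taxable services, buyer-exempt → 0% → €0.00
Antacid chews €6.22: OTC medicine → 3% → €0.19
Allergy tablets €16.89: OTC medicine → 3% → €0.51
Umbrella €35.98: all other goods → 7.75% → €2.79
Total tax = €0.19 + €0.51 + €2.79 = €3.49

€3.49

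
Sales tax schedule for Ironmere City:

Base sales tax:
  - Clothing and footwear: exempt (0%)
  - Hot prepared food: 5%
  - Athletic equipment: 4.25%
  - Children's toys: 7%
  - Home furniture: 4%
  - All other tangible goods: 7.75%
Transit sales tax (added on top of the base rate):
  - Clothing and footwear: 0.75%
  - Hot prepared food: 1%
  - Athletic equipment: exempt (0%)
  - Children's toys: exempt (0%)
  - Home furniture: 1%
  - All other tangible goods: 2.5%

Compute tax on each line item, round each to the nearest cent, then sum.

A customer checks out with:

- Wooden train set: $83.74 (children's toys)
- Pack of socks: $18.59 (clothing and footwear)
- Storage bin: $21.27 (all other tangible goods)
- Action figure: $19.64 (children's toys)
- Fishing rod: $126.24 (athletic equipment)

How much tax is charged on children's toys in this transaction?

$7.23

Wooden train set $83.74: children's toys → 7% + 0% transit = 7% → $5.86
Action figure $19.64: children's toys → 7% + 0% transit = 7% → $1.37
Tax on children's toys = $5.86 + $1.37 = $7.23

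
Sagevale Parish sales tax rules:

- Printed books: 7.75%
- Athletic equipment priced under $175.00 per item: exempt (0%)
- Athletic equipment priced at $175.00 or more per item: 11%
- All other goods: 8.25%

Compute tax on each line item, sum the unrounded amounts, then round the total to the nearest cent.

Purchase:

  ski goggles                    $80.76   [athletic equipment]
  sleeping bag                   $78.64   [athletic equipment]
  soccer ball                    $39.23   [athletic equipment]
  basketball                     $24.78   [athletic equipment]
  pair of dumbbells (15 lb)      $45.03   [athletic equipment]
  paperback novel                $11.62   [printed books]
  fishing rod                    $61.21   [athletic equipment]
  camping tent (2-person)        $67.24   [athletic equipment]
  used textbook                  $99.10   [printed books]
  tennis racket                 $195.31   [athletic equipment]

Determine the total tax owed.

Ski goggles $80.76: athletic equipment, under $175.00 → 0% → $0.00
Sleeping bag $78.64: athletic equipment, under $175.00 → 0% → $0.00
Soccer ball $39.23: athletic equipment, under $175.00 → 0% → $0.00
Basketball $24.78: athletic equipment, under $175.00 → 0% → $0.00
Pair of dumbbells (15 lb) $45.03: athletic equipment, under $175.00 → 0% → $0.00
Paperback novel $11.62: printed books → 7.75% → $0.90055
Fishing rod $61.21: athletic equipment, under $175.00 → 0% → $0.00
Camping tent (2-person) $67.24: athletic equipment, under $175.00 → 0% → $0.00
Used textbook $99.10: printed books → 7.75% → $7.68025
Tennis racket $195.31: athletic equipment, $175.00 or more → 11% → $21.4841
Unrounded tax sum = $30.0649 → $30.06

$30.06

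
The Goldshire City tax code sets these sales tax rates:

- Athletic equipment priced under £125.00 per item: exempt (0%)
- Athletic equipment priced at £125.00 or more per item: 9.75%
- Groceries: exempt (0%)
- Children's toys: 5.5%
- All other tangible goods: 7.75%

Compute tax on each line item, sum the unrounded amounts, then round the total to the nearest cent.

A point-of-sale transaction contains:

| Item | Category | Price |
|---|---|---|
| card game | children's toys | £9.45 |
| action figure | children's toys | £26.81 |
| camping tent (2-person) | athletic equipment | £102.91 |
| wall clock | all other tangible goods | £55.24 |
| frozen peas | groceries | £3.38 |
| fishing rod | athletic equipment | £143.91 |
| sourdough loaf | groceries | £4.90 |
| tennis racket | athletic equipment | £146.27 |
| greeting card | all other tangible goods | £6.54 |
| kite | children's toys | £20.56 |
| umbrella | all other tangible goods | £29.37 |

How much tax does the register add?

Card game £9.45: children's toys → 5.5% → £0.51975
Action figure £26.81: children's toys → 5.5% → £1.47455
Camping tent (2-person) £102.91: athletic equipment, under £125.00 → 0% → £0.00
Wall clock £55.24: all other tangible goods → 7.75% → £4.2811
Frozen peas £3.38: groceries → 0% → £0.00
Fishing rod £143.91: athletic equipment, £125.00 or more → 9.75% → £14.031225
Sourdough loaf £4.90: groceries → 0% → £0.00
Tennis racket £146.27: athletic equipment, £125.00 or more → 9.75% → £14.261325
Greeting card £6.54: all other tangible goods → 7.75% → £0.50685
Kite £20.56: children's toys → 5.5% → £1.1308
Umbrella £29.37: all other tangible goods → 7.75% → £2.276175
Unrounded tax sum = £38.481775 → £38.48

£38.48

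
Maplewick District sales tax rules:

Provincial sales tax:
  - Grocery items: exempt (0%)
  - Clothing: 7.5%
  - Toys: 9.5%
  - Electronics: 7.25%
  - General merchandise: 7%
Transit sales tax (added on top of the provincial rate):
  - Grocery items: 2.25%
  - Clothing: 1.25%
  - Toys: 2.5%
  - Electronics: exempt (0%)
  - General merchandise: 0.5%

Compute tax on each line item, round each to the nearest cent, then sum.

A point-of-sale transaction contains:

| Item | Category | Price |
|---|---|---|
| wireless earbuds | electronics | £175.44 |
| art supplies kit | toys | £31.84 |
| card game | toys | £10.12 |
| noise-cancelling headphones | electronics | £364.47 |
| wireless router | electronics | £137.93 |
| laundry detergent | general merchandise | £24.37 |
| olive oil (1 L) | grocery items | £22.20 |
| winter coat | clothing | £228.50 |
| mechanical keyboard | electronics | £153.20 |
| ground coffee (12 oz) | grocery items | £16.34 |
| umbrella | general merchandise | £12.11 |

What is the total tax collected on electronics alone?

Wireless earbuds £175.44: electronics → 7.25% + 0% transit = 7.25% → £12.72
Noise-cancelling headphones £364.47: electronics → 7.25% + 0% transit = 7.25% → £26.42
Wireless router £137.93: electronics → 7.25% + 0% transit = 7.25% → £10.00
Mechanical keyboard £153.20: electronics → 7.25% + 0% transit = 7.25% → £11.11
Tax on electronics = £12.72 + £26.42 + £10.00 + £11.11 = £60.25

£60.25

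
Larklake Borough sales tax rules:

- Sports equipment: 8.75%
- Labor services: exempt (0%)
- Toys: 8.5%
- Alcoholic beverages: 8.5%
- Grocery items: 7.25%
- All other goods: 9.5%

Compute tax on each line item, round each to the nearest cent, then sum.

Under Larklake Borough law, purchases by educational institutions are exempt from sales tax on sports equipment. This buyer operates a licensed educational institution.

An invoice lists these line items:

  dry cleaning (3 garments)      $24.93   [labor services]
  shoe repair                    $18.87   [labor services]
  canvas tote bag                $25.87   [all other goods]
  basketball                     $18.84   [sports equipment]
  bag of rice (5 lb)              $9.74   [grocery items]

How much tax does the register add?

$3.17

Dry cleaning (3 garments) $24.93: labor services → 0% → $0.00
Shoe repair $18.87: labor services → 0% → $0.00
Canvas tote bag $25.87: all other goods → 9.5% → $2.46
Basketball $18.84: sports equipment, buyer-exempt → 0% → $0.00
Bag of rice (5 lb) $9.74: grocery items → 7.25% → $0.71
Total tax = $2.46 + $0.71 = $3.17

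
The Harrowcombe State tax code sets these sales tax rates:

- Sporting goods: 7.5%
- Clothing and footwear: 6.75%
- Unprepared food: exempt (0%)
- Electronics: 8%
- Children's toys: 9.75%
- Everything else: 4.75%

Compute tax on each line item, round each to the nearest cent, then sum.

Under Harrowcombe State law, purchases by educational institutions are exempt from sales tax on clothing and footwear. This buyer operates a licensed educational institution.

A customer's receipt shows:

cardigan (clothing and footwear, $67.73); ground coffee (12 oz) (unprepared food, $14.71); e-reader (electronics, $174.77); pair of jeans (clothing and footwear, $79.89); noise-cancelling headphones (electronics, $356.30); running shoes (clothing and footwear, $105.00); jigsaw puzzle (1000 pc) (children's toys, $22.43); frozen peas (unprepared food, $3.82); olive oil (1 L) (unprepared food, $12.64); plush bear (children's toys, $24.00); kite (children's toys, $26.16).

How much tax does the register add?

Cardigan $67.73: clothing and footwear, buyer-exempt → 0% → $0.00
Ground coffee (12 oz) $14.71: unprepared food → 0% → $0.00
E-reader $174.77: electronics → 8% → $13.98
Pair of jeans $79.89: clothing and footwear, buyer-exempt → 0% → $0.00
Noise-cancelling headphones $356.30: electronics → 8% → $28.50
Running shoes $105.00: clothing and footwear, buyer-exempt → 0% → $0.00
Jigsaw puzzle (1000 pc) $22.43: children's toys → 9.75% → $2.19
Frozen peas $3.82: unprepared food → 0% → $0.00
Olive oil (1 L) $12.64: unprepared food → 0% → $0.00
Plush bear $24.00: children's toys → 9.75% → $2.34
Kite $26.16: children's toys → 9.75% → $2.55
Total tax = $13.98 + $28.50 + $2.19 + $2.34 + $2.55 = $49.56

$49.56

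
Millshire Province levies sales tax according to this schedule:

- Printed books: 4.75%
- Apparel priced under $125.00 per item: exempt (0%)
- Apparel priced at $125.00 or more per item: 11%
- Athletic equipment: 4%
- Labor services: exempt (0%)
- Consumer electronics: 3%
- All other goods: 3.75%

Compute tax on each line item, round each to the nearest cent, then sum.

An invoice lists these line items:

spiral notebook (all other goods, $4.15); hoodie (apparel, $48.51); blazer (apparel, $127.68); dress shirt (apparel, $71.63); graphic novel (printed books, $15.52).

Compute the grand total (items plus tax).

Spiral notebook $4.15: all other goods → 3.75% → $0.16
Hoodie $48.51: apparel, under $125.00 → 0% → $0.00
Blazer $127.68: apparel, $125.00 or more → 11% → $14.04
Dress shirt $71.63: apparel, under $125.00 → 0% → $0.00
Graphic novel $15.52: printed books → 4.75% → $0.74
Subtotal = $267.49; tax = $14.94; total due = $282.43

$282.43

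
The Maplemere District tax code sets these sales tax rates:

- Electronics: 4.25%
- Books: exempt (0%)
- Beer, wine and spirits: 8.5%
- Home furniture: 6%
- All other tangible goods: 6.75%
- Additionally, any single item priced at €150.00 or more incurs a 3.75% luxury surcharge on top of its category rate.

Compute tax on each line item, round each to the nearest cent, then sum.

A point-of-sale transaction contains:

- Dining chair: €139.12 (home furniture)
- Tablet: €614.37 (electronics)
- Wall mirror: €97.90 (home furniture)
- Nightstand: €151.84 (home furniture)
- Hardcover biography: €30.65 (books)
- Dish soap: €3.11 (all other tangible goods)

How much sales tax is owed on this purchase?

Dining chair €139.12: home furniture → 6% → €8.35
Tablet €614.37: electronics → 4.25% + 3.75% surcharge = 8% → €49.15
Wall mirror €97.90: home furniture → 6% → €5.87
Nightstand €151.84: home furniture → 6% + 3.75% surcharge = 9.75% → €14.80
Hardcover biography €30.65: books → 0% → €0.00
Dish soap €3.11: all other tangible goods → 6.75% → €0.21
Total tax = €8.35 + €49.15 + €5.87 + €14.80 + €0.21 = €78.38

€78.38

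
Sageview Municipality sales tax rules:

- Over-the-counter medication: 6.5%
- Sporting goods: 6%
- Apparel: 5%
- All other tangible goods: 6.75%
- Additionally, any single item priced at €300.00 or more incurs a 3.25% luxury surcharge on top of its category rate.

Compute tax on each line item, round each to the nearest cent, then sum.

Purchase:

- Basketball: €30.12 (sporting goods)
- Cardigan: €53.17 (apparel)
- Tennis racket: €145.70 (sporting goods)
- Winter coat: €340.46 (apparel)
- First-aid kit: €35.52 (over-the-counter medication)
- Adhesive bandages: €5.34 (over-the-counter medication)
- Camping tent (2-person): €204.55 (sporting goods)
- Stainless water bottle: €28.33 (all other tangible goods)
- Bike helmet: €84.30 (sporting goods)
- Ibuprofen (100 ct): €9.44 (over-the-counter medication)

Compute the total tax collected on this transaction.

€63.81

Basketball €30.12: sporting goods → 6% → €1.81
Cardigan €53.17: apparel → 5% → €2.66
Tennis racket €145.70: sporting goods → 6% → €8.74
Winter coat €340.46: apparel → 5% + 3.25% surcharge = 8.25% → €28.09
First-aid kit €35.52: over-the-counter medication → 6.5% → €2.31
Adhesive bandages €5.34: over-the-counter medication → 6.5% → €0.35
Camping tent (2-person) €204.55: sporting goods → 6% → €12.27
Stainless water bottle €28.33: all other tangible goods → 6.75% → €1.91
Bike helmet €84.30: sporting goods → 6% → €5.06
Ibuprofen (100 ct) €9.44: over-the-counter medication → 6.5% → €0.61
Total tax = €1.81 + €2.66 + €8.74 + €28.09 + €2.31 + €0.35 + €12.27 + €1.91 + €5.06 + €0.61 = €63.81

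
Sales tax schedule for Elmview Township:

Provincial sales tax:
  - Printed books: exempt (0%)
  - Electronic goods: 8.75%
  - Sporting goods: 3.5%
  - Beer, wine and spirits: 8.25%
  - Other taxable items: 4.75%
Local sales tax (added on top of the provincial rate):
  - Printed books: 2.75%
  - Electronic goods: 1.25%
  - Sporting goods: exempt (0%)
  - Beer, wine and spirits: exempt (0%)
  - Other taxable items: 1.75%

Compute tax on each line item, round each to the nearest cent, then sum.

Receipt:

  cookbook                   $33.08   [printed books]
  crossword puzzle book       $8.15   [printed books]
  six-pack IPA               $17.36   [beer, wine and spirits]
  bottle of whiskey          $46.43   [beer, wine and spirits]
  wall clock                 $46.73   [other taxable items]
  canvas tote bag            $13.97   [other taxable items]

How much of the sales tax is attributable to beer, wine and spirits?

$5.26

Six-pack IPA $17.36: beer, wine and spirits → 8.25% + 0% local = 8.25% → $1.43
Bottle of whiskey $46.43: beer, wine and spirits → 8.25% + 0% local = 8.25% → $3.83
Tax on beer, wine and spirits = $1.43 + $3.83 = $5.26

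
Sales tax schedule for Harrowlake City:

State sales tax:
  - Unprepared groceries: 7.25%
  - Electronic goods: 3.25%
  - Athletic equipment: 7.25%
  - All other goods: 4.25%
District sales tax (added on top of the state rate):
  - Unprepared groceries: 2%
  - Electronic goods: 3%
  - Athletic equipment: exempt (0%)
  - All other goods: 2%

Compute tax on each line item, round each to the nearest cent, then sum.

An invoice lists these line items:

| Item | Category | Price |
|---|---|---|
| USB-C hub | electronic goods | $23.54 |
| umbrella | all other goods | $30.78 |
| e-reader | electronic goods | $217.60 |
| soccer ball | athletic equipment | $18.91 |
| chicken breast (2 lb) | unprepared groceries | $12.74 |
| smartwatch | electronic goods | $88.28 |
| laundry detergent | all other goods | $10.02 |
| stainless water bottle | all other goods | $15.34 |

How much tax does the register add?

USB-C hub $23.54: electronic goods → 3.25% + 3% district = 6.25% → $1.47
Umbrella $30.78: all other goods → 4.25% + 2% district = 6.25% → $1.92
E-reader $217.60: electronic goods → 3.25% + 3% district = 6.25% → $13.60
Soccer ball $18.91: athletic equipment → 7.25% + 0% district = 7.25% → $1.37
Chicken breast (2 lb) $12.74: unprepared groceries → 7.25% + 2% district = 9.25% → $1.18
Smartwatch $88.28: electronic goods → 3.25% + 3% district = 6.25% → $5.52
Laundry detergent $10.02: all other goods → 4.25% + 2% district = 6.25% → $0.63
Stainless water bottle $15.34: all other goods → 4.25% + 2% district = 6.25% → $0.96
Total tax = $1.47 + $1.92 + $13.60 + $1.37 + $1.18 + $5.52 + $0.63 + $0.96 = $26.65

$26.65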